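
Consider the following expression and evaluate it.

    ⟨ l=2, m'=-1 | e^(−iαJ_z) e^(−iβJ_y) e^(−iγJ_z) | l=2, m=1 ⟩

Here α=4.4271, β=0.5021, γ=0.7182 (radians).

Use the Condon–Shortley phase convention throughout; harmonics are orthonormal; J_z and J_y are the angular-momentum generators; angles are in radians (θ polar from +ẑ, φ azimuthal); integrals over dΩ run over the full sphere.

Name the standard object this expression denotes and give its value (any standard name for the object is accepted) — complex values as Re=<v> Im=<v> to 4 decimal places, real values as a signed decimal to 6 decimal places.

Wigner D-matrix element, Re=-0.1433 Im=-0.0913

This is a Wigner D-matrix element — the rotation-matrix element ⟨l m'| R(α,β,γ) |l m⟩ in the angular-momentum basis.
First d^2_{-1,1}(β=0.5021), then the phase factors e^{-i(-1)α} and e^{-i(1)γ}:
c=cos(0.502100/2)=0.968652, s=sin(0.502100/2)=0.248421; N=√[1·6·6·1]=6.000000
The bounds max(0,m−m')=2 and min(l+m,l−m')=3 give 2 terms
  k=2: (−1)^0·6.0000/(2)·0.9687^2·0.2484^2 = +0.173714
  k=3: (−1)^1·6.0000/(6)·0.9687^0·0.2484^4 = -0.003809
d^2_{-1,1}(0.5021) = +0.173714 -0.003809 = +0.169905
Phases: e^{-i·(-1)·4.4271}=-0.281435-0.959580i, e^{-i·(1)·0.7182}=+0.752991-0.658030i ⇒ D=-0.143290-0.091301i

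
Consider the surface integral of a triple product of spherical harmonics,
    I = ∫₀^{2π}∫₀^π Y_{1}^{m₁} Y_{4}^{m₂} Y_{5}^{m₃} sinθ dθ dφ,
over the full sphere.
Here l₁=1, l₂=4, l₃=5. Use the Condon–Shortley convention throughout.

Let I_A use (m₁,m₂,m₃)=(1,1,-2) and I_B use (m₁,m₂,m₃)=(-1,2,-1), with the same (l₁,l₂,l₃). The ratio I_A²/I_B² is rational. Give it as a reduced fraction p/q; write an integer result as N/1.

7/2

l's match ⇒ only the (l;m) 3-j factors differ between A and B.
A: triangle coeff Δ(1,4,5) = 1/495; Σ_t [0,0]: t=0:+1/1440 = 1/1440; (3j)²=7/165 [(1 4 5; 1 1 -2)], sign=-1
B: triangle coeff Δ(1,4,5) = 1/495; Σ_t [0,0]: t=0:+1/2880 = 1/2880; (3j)²=2/165 [(1 4 5; -1 2 -1)], sign=+1
I_A²/I_B² = (7/165)/(2/165) = 7/2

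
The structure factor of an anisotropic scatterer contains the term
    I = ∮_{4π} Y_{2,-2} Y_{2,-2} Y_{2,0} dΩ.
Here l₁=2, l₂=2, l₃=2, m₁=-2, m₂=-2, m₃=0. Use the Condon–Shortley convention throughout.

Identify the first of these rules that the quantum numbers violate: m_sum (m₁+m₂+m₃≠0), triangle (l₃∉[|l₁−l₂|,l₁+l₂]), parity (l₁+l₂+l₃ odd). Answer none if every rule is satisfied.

m₁+m₂+m₃ = -2 − 2 + 0 = -4  ✗
triangle: |2−2|=0 ≤ l₃=2 ≤ 2+2=4
parity: l₁+l₂+l₃ = 6 is even

m_sum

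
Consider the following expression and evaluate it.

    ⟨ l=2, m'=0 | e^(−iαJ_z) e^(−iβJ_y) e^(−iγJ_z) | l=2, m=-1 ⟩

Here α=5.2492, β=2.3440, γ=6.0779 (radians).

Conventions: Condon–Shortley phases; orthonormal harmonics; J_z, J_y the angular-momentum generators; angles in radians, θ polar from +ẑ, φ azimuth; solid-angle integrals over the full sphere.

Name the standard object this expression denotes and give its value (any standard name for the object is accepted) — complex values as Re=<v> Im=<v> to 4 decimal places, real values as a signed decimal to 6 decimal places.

This is a Wigner D-matrix element — the rotation-matrix element ⟨l m'| R(α,β,γ) |l m⟩ in the angular-momentum basis.
D^2_{0,-1}(5.2492,2.3440,6.0779) = e^{-i·0·5.2492}·d^2_{0,-1}(2.3440)·e^{-i·-1·6.0779}. Compute d first:
With c≡cos(β/2)=0.388309 and s≡sin(β/2)=0.921529, N=[2·2·1·6]^{1/2}=4.898979
k: max(0,(-1)−(0))=0 … min(2+(-1),2−(0))=1
  k=0: (−1)^1·4.8990/(2)·0.3883^3·0.9215^1 = -0.132166
  k=1: (−1)^2·4.8990/(2)·0.3883^1·0.9215^3 = +0.744356
d^2_{0,-1}(2.3440) = -0.132166 +0.744356 = +0.612190
Phases: e^{-i·(0)·5.2492}=+1.000000+0.000000i, e^{-i·(-1)·6.0779}=+0.979003-0.203846i ⇒ D=+0.599336-0.124793i

Wigner D-matrix element, Re=0.5993 Im=-0.1248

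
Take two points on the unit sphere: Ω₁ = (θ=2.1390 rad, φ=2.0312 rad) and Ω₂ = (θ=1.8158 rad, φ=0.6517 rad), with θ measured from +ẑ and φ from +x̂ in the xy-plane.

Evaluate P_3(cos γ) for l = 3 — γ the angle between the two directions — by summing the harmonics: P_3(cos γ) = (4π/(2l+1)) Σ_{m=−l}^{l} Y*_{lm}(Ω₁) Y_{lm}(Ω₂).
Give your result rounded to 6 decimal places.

-0.370513

Expand P_3 via completeness: Σ_{m} conj(Y_{3,m}) at Ω₁ times Y_{3,m} at Ω₂ —
  [-3]  conj(Y_{3,-3})(Ω₁) = +0.245356-0.047081i ; Y_{3,-3}(Ω₂) = -0.142823-0.353163i ; Δ = -0.051670-0.079926i
  [-2]  conj(Y_{3,-2})(Ω₁) = +0.236443+0.311032i ; Y_{3,-2}(Ω₂) = -0.061645+0.225017i ; Δ = -0.084563+0.034030i
  [-1]  conj(Y_{3,-1})(Ω₁) = -0.054204+0.109293i ; Y_{3,-1}(Ω₂) = -0.175942+0.134225i ; Δ = -0.005133-0.026505i
  [+0]  conj(Y_{3,0})(Ω₁) = +0.311690-0.000000i ; Y_{3,0}(Ω₂) = +0.244925+0.000000i ; Δ = +0.076341+0.000000i
  [+1]  conj(Y_{3,1})(Ω₁) = +0.054204+0.109293i ; Y_{3,1}(Ω₂) = +0.175942+0.134225i ; Δ = -0.005133+0.026505i
  [+2]  conj(Y_{3,2})(Ω₁) = +0.236443-0.311032i ; Y_{3,2}(Ω₂) = -0.061645-0.225017i ; Δ = -0.084563-0.034030i
  [+3]  conj(Y_{3,3})(Ω₁) = -0.245356-0.047081i ; Y_{3,3}(Ω₂) = +0.142823-0.353163i ; Δ = -0.051670+0.079926i
Σ over m = -0.206391+0.000000i; ×(4π/7) → -0.370513+0.000000i. Real part: -0.370513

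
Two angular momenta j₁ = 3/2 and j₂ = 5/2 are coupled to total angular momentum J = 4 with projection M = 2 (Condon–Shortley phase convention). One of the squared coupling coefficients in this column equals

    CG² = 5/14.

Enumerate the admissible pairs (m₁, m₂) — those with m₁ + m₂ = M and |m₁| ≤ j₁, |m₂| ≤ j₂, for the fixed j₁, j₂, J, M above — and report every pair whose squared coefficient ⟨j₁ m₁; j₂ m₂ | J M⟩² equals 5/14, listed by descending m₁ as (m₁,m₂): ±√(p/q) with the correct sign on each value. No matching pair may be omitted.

Admissible pairs with m₁+m₂ = M = 2: (-1/2,5/2), (1/2,3/2), (3/2,1/2)
  (m₁,m₂)=(3/2,1/2): CG² = 5/14, CG = +√(5/14)   ← matches the target
  (m₁,m₂)=(1/2,3/2): CG² = 15/28, CG = +√(15/28)
  (m₁,m₂)=(-1/2,5/2): CG² = 3/28, CG = +√(3/28)
Pairs with CG² = 5/14: (3/2,1/2): +√(5/14)

(3/2,1/2): +√(5/14)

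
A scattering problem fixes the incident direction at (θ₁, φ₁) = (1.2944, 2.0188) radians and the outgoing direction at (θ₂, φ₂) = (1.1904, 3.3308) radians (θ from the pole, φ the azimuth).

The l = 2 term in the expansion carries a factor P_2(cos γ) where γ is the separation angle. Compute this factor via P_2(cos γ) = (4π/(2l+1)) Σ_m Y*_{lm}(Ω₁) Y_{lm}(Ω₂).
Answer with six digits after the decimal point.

Expand P_2 via completeness: Σ_{m} conj(Y_{2,m}) at Ω₁ times Y_{2,m} at Ω₂ —
  m=-2: Y*=-0.223347-0.279157i  Y=+0.309463-0.123035i  product -0.103464-0.058909i
  m=-1: Y*=-0.087855+0.182804i  Y=-0.261581+0.050092i  product +0.013824-0.052219i
  m=+0: Y*=-0.244931-0.000000i  Y=-0.184957+0.000000i  product +0.045302+0.000000i
  m=+1: Y*=+0.087855+0.182804i  Y=+0.261581+0.050092i  product +0.013824+0.052219i
  m=+2: Y*=-0.223347+0.279157i  Y=+0.309463+0.123035i  product -0.103464+0.058909i
Accumulated sum -0.133978+0.000000i; after 4π/(2l+1) scaling, -0.336724+0.000000i ⇒ P_2 = -0.336724

-0.336724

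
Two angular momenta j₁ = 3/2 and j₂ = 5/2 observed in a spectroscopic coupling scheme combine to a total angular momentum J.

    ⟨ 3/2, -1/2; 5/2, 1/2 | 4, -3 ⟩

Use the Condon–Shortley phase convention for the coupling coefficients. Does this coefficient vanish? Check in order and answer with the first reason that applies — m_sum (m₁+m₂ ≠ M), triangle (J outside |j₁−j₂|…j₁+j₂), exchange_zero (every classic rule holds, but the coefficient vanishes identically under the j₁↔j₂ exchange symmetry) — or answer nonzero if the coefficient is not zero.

m_sum

m-sum: m₁+m₂ = -1/2+1/2 = 0, M = -3  ✗ ⇒ coefficient is 0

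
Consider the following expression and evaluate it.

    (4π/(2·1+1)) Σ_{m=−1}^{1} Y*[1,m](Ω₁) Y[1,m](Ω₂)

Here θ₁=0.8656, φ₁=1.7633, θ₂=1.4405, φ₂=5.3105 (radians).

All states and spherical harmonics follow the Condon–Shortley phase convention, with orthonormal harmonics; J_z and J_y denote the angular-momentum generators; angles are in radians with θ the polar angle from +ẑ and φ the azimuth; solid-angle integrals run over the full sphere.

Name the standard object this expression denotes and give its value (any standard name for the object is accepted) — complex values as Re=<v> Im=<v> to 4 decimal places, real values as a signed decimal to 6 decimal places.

Legendre polynomial (addition theorem), -0.609552

This sum is the spherical-harmonic addition theorem: it equals the Legendre polynomial P_l(cos γ) of the angle γ between the two directions.
Addition theorem: P_1(cos γ) = (4π/3) Σ_m Y*_{lm}(Ω₁) Y_{lm}(Ω₂), m = −1…1:
  [-1]  conj(Y_{1,-1})(Ω₁) = (-0.050333, 0.258229) ; Y_{1,-1}(Ω₂) = (0.192893, 0.283096) ; Δ = (-0.082813, 0.035561)
  [+0]  conj(Y_{1,0})(Ω₁) = (0.316704, -0.000000) ; Y_{1,0}(Ω₂) = (0.063483, 0.000000) ; Δ = (0.020105, 0.000000)
  [+1]  conj(Y_{1,1})(Ω₁) = (0.050333, 0.258229) ; Y_{1,1}(Ω₂) = (-0.192893, 0.283096) ; Δ = (-0.082813, -0.035561)
Total Σ_m = (-0.145520, 0.000000). Multiply by 4.188790: (-0.609552, 0.000000). P_1(cos γ) = -0.609552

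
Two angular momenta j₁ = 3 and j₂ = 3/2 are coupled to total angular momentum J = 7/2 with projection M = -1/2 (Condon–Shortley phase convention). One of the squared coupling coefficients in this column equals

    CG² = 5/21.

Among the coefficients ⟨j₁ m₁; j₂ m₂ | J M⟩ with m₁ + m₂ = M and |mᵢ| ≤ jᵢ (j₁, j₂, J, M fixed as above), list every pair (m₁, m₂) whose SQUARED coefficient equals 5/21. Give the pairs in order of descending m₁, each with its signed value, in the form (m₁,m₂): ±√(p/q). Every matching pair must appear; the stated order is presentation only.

(-2,3/2): −√(5/21)

Admissible pairs with m₁+m₂ = M = -1/2: (-2,3/2), (-1,1/2), (0,-1/2), (1,-3/2)
  (m₁,m₂)=(1,-3/2): CG² = 8/21, CG = +√(8/21)
  (m₁,m₂)=(0,-1/2): CG² = 2/21, CG = +√(2/21)
  (m₁,m₂)=(-1,1/2): CG² = 2/7, CG = −√(2/7)
  (m₁,m₂)=(-2,3/2): CG² = 5/21, CG = −√(5/21)   ← matches the target
Pairs with CG² = 5/21: (-2,3/2): −√(5/21)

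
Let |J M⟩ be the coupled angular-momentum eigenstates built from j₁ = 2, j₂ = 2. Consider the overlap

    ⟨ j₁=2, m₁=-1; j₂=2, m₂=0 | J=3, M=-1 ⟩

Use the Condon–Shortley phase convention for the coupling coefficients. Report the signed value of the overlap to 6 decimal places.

√[7·1!3!3!/8! · 1!3!2!2!2!4!] = √(36/5)
  +(−1)^0/∏(0,1,3,2,0,1)! = 1/12  (running 1/12)
  +(−1)^1/∏(1,0,2,1,1,2)! = -1/4  (running -1/6)
⟨..|..⟩ = √(36/5)·(-1/6) = -0.447214

−√(1/5) ≈ -0.447214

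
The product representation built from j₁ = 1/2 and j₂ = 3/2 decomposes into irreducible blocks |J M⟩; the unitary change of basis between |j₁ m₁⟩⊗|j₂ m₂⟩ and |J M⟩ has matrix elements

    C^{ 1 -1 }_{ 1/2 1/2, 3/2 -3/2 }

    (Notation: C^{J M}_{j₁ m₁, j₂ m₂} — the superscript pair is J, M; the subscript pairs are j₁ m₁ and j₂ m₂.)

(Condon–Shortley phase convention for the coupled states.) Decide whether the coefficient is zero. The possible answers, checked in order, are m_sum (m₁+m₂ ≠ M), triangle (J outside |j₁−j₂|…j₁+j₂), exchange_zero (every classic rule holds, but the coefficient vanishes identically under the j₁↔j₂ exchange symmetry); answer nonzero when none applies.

m-sum: m₁+m₂ = 1/2+(-3/2) = -1, M = -1  ✓
triangle: |j₁−j₂| = 1 ≤ J = 1 ≤ j₁+j₂ = 2  ✓
exchange: j₁≠j₂ or m₁≠m₂ — the exchange symmetry imposes no constraint here
value check: CG = +√(3/4) = +0.866025 ≠ 0

nonzero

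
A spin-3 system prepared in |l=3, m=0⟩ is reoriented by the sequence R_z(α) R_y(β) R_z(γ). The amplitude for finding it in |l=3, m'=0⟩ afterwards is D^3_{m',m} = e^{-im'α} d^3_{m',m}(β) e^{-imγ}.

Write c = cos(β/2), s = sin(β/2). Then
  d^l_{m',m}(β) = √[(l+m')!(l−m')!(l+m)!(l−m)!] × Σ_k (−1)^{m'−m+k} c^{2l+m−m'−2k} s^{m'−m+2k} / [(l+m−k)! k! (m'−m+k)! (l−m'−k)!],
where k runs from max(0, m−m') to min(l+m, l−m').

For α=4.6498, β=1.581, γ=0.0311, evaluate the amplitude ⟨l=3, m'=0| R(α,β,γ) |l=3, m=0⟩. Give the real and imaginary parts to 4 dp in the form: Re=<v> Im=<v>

Re=0.0153 Im=0.0000

Split into d^3_{0,0}(β=1.5810) × two z-phases.
With c≡cos(β/2)=0.703490 and s≡sin(β/2)=0.710705, N=[6·6·6·6]^{1/2}=36.000000
k∈{0,1,2,3} keeps every argument non-negative
  k=0: (−1)^0·36.0000/(36)·0.7035^6·0.7107^0 = +0.121213
  k=1: (−1)^1·36.0000/(4)·0.7035^4·0.7107^2 = -1.113405
  k=2: (−1)^2·36.0000/(4)·0.7035^2·0.7107^4 = +1.136361
  k=3: (−1)^3·36.0000/(36)·0.7035^0·0.7107^6 = -0.128865
d^3_{0,0}(1.5810) = +0.121213 -1.113405 +1.136361 -0.128865 = +0.015303
D = (+1.000000+0.000000i)·(+0.015303)·(+1.000000+0.000000i) = +0.015303+0.000000i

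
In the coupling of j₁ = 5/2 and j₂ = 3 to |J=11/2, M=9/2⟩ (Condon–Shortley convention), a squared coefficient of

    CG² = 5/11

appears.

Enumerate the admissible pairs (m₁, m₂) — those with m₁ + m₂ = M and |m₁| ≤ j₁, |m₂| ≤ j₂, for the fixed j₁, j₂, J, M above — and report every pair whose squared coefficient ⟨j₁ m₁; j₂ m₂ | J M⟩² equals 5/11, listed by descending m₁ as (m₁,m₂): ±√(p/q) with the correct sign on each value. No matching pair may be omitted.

Admissible pairs with m₁+m₂ = M = 9/2: (3/2,3), (5/2,2)
  (m₁,m₂)=(5/2,2): CG² = 6/11, CG = +√(6/11)
  (m₁,m₂)=(3/2,3): CG² = 5/11, CG = +√(5/11)   ← matches the target
Pairs with CG² = 5/11: (3/2,3): +√(5/11)

(3/2,3): +√(5/11)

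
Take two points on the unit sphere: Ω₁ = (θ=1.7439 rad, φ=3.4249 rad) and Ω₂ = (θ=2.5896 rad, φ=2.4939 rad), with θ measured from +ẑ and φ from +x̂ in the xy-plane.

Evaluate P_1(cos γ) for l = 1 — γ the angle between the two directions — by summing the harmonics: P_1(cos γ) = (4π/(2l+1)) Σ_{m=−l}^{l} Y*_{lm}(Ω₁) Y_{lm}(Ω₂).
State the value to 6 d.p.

Addition theorem: P_1(cos γ) = (4π/3) Σ_m Y*_{lm}(Ω₁) Y_{lm}(Ω₂), m = −1…1:
  m=-1: Y*=(-0.326764, -0.095134)  Y=(-0.144481, -0.109310)  product (0.036812, 0.049463)
  m=+0: Y*=(-0.084157, -0.000000)  Y=(-0.416036, 0.000000)  product (0.035012, 0.000000)
  m=+1: Y*=(0.326764, -0.095134)  Y=(0.144481, -0.109310)  product (0.036812, -0.049463)
Total Σ_m = (0.108636, 0.000000). Multiply by 4.188790: (0.455055, 0.000000). P_1(cos γ) = 0.455055

0.455055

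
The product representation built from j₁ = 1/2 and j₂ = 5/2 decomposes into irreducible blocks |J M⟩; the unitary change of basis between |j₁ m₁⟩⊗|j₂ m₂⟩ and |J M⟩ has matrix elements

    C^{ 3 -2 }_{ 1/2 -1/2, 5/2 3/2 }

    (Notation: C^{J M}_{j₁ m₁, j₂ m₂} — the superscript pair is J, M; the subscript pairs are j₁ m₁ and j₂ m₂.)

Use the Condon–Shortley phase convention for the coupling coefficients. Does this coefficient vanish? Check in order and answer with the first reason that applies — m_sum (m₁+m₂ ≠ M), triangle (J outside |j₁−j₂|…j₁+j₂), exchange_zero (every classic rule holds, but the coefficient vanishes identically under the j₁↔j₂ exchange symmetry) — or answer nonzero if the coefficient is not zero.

m_sum

m-sum: m₁+m₂ = -1/2+3/2 = 1, M = -2  ✗ ⇒ coefficient is 0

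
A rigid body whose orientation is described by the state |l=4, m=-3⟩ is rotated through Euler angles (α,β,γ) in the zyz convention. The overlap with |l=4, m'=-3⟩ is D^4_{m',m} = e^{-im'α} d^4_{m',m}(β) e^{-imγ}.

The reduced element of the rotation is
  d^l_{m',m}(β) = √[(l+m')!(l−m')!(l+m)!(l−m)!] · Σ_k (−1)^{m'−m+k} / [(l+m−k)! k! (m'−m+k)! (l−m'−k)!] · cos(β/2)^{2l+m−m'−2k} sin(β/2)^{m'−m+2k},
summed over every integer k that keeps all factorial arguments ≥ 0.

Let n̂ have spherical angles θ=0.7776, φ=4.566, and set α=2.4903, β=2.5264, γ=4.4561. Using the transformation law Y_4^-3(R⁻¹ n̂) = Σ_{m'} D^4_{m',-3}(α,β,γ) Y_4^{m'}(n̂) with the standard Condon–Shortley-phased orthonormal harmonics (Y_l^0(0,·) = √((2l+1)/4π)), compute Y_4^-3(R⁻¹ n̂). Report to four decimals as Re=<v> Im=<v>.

Re=0.0378 Im=-0.2387

Need the full column D^4_{m',-3} for m'=−4..4 at α=2.4903, β=2.5264, γ=4.4561.
cos(β/2)=0.302769, sin(β/2)=0.953064
d^4_{-4,-3}: single k=1 term ⇒ +0.000629;  D = -0.000145-0.000612i
d^4_{-3,-3}: k∈[0..1] ⇒ +0.000071 -0.004898 = -0.004827;  D = +0.001963-0.004410i
d^4_{-2,-3}: k∈[0..1] ⇒ -0.000832 +0.024723 = +0.023892;  D = +0.020959-0.011468i
d^4_{-1,-3}: k∈[0..1] ⇒ +0.005554 -0.091717 = -0.086164;  D = +0.085188+0.012930i
d^4_{0,-3}: k∈[0..1] ⇒ -0.026061 +0.258230 = +0.232170;  D = +0.161433+0.166860i
d^4_{1,-3}: k∈[0..1] ⇒ +0.091717 -0.545286 = -0.453569;  D = +0.053205+0.450438i
d^4_{2,-3}: k∈[0..1] ⇒ -0.244979 +0.809151 = +0.564172;  D = -0.287016+0.485708i
d^4_{3,-3}: k∈[0..1] ⇒ +0.480897 -0.680733 = -0.199836;  D = -0.185148+0.075195i
d^4_{4,-3}: single k=0 term ⇒ -0.611661;  D = +0.590228+0.160499i
Y_4^{m'}(θ=0.7776,φ=4.566) and Σ D·Y over m':
  (-0.0001-0.0006i)·(+0.0893+0.0593i)  (+0.0020-0.0044i)·(+0.1310-0.2788i)  (+0.0210-0.0115i)·(-0.4027-0.1214i)  (+0.0852+0.0129i)·(-0.0191+0.1298i)  (+0.1614+0.1669i)·(-0.3395+0.0000i)  (+0.0532+0.4504i)·(+0.0191+0.1298i)  (-0.2870+0.4857i)·(-0.4027+0.1214i)  (-0.1851+0.0752i)·(-0.1310-0.2788i)  (+0.5902+0.1605i)·(+0.0893-0.0593i)
Y_4^-3(R⁻¹ n̂) = +0.037757-0.238738i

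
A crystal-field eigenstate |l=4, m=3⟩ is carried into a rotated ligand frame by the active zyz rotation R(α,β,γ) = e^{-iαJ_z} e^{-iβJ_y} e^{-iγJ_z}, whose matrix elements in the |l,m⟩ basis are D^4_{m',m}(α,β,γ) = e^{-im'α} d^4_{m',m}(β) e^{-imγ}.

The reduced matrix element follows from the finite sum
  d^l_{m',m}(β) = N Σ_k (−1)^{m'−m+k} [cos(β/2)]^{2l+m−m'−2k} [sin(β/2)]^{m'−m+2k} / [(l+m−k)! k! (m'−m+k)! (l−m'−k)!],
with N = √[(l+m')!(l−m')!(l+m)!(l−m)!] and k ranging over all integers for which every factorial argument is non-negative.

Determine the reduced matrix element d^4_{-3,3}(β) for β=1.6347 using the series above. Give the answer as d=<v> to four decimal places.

d^4_{-3,3}(β=1.6347) via the finite sum:
With c≡cos(β/2)=0.684156 and s≡sin(β/2)=0.729335, N=[1·5040·5040·1]^{1/2}=5040.000000
Admissible k: 6..7 (factorial args all ≥0)
  k=6: (−1)^0·5040.0000/(720)·0.6842^2·0.7293^6 = +0.493143
  k=7: (−1)^1·5040.0000/(5040)·0.6842^0·0.7293^8 = -0.080060
d^4_{-3,3}(1.6347) = +0.493143 -0.080060 = +0.413082

d=0.4131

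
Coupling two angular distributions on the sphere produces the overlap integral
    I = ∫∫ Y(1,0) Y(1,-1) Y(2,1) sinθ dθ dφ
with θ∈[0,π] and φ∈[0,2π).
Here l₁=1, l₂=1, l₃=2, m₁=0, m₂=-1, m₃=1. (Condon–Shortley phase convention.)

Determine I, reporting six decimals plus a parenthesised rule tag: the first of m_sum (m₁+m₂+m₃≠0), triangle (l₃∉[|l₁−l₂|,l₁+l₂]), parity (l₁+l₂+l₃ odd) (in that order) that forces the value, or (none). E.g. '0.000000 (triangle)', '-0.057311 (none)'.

Checks pass: Σm=0; 4 even; l₃=2∈[0,2].
(2·1+1)(2·1+1)(2·2+1) = 45
Δ: 0! 2! 2! / 5! → 1/30
sum: t=0:+1/1 = 1/1
3j²(1 1 2; 0 0 0) = Δ·Π!·Σ² = 2/15  (sign +1)
sum: t=0:+1/2 = 1/2
3j²(1 1 2; 0 -1 1) = Δ·Π!·Σ² = 1/10  (sign -1)
combine: 4πI² = 45·2/15·1/10 = 3/5
take √, sign -1: I = -0.21850969
No selection rule forces the value: the integral is nonzero (none).

-0.218510 (none)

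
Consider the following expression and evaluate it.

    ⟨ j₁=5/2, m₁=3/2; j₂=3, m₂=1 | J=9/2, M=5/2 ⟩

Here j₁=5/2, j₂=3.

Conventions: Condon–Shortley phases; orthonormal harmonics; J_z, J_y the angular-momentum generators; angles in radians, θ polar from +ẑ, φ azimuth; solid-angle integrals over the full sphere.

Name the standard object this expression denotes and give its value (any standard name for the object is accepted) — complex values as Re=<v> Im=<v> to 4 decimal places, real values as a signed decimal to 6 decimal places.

Clebsch–Gordan coefficient, +√(10/99) ≈ +0.317821

This is a Clebsch–Gordan (vector-coupling) coefficient.
triangle: 1!*4!*5!/11! = 2880/39916800
(j±m)!: 4!*1!*4!*2!*7!*2! = 11612160
prefactor² = (2J+1)*Δ*N² = 92160/11
  k=0: +1/(0!*1!*1!*4!*3!*1!) = 1/144
  k=1: −1/(1!*0!*0!*3!*4!*2!) = -1/288
Σ = 1/288  ⇒  CG² = 92160/11*(1/288)² = 10/99
CG = +√(10/99) = +0.317821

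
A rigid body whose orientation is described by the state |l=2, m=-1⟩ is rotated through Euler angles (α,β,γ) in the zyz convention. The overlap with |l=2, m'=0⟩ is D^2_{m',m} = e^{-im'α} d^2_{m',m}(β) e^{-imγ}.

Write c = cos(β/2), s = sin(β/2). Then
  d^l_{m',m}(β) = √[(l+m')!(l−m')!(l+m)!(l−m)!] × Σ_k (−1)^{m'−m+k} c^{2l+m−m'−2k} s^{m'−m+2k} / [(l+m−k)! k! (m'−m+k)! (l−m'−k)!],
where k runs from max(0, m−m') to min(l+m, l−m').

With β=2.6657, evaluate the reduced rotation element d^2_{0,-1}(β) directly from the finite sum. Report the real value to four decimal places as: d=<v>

d^2_{0,-1}(β=2.6657) via the finite sum:
Half-angle: c=0.235707, s=0.971824. N=√(2·2·1·6)=4.898979
The bounds max(0,m−m')=0 and min(l+m,l−m')=1 give 2 terms
  k=0: (−1)^1·4.8990/(2)·0.2357^3·0.9718^1 = -0.031173
  k=1: (−1)^2·4.8990/(2)·0.2357^1·0.9718^3 = +0.529922
d^2_{0,-1}(2.6657) = -0.031173 +0.529922 = +0.498748

d=0.4987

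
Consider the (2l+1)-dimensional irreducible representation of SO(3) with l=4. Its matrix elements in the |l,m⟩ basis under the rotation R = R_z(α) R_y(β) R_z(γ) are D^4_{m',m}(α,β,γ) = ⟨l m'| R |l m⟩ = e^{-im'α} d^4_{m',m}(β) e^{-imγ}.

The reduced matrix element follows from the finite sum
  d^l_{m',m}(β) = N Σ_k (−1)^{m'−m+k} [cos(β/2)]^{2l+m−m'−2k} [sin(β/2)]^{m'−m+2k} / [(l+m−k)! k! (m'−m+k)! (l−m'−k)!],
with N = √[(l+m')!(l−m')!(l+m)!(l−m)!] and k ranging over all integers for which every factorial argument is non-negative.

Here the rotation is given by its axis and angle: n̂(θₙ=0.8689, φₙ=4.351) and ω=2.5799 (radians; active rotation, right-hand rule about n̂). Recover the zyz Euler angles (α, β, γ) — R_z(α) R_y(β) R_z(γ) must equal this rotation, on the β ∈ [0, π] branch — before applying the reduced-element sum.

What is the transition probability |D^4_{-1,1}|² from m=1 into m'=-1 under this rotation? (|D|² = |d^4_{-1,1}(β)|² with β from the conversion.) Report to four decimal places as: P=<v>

P=0.1069

Axis–angle → zyz. n̂ = (sinθₙcosφₙ, sinθₙsinφₙ, cosθₙ) = (-0.269996, -0.714294, +0.645667), ω = 2.5799.
R = I cosω + sinω [n̂]ₓ + (1−cosω) n̂n̂ᵀ gives
  R = [-0.711760, +0.012187, -0.702317; +0.699976, +0.095686, -0.707727; +0.058577, -0.995337, -0.076636]
β = atan2(√(R₁₃²+R₂₃²), R₃₃) = 1.647507; α = atan2(R₂₃, R₁₃) mod 2π = 3.930827; γ = atan2(R₃₂, −R₃₁) mod 2π = 4.653605
Split into d^4_{-1,1}(β=1.6475) × two z-phases.
With c≡cos(β/2)=0.679472 and s≡sin(β/2)=0.733701, N=[6·120·120·6]^{1/2}=720.000000
The bounds max(0,m−m')=2 and min(l+m,l−m')=5 give 4 terms
  k=2: (−1)^0·720.0000/(72)·0.6795^6·0.7337^2 = +0.529746
  k=3: (−1)^1·720.0000/(24)·0.6795^4·0.7337^4 = -1.853041
  k=4: (−1)^2·720.0000/(48)·0.6795^2·0.7337^6 = +1.080316
  k=5: (−1)^3·720.0000/(720)·0.6795^0·0.7337^8 = -0.083976
d^4_{-1,1}(1.6475) = +0.529746 -1.853041 +1.080316 -0.083976 = -0.326955
|D^4_{-1,1}|² = |d^4_{-1,1}(β)|² = (-0.326955)² = 0.106899 (the z-rotation phases have unit modulus)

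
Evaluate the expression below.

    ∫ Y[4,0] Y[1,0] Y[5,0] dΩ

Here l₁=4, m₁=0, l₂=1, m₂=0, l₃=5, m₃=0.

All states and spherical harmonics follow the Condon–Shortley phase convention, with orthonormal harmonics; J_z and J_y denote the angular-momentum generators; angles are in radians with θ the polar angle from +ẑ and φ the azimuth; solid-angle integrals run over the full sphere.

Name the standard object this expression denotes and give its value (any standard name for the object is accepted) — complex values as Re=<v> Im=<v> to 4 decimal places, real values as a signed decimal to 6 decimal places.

This is a Gaunt coefficient — the integral of a triple product of spherical harmonics over the sphere.
m-sum 0 ✓  L=10 even ✓  3≤5≤5 ✓
Π(2lᵢ+1) = 9×3×11 = 297
triangle coeff Δ(4,1,5) = 1/495
Σ_t [0,0]: t=0:+1/576 = 1/576
(3j)²=5/99 [(4 1 5; 0 0 0)], sign=-1
(m-triple is (0,0,0) — same symbol as above.)
⇒ 4πI² = 25/33
I = (+1)√(25/33/(4π)) = 0.24553200

Gaunt coefficient, +0.245532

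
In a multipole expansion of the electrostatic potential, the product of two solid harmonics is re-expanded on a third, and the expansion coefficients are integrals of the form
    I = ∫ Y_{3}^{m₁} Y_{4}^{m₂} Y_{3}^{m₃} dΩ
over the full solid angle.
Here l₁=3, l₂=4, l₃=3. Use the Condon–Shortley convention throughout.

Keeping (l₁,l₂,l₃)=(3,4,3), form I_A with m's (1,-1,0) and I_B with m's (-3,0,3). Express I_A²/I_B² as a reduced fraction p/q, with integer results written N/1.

l's match ⇒ only the (l;m) 3-j factors differ between A and B.
A: triangle coeff Δ(3,4,3) = 1/34650; Σ_t [0,2]: t=0:+1/288 t=1:−1/24 t=2:+1/48 = -5/288; (3j)²=5/462 [(3 4 3; 1 -1 0)], sign=+1
B: triangle coeff Δ(3,4,3) = 1/34650; Σ_t [4,4]: t=4:+1/1152 = 1/1152; (3j)²=1/154 [(3 4 3; -3 0 3)], sign=+1
I_A²/I_B² = (5/462)/(1/154) = 5/3

5/3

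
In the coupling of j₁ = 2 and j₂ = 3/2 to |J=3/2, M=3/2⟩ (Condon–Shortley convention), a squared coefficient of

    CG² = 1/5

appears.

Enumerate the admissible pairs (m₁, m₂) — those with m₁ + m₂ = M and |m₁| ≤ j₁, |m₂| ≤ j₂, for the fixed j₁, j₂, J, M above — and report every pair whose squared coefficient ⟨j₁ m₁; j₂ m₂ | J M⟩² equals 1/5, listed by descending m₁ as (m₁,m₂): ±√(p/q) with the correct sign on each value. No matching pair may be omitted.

(0,3/2): +√(1/5)

Admissible pairs with m₁+m₂ = M = 3/2: (0,3/2), (1,1/2), (2,-1/2)
  (m₁,m₂)=(2,-1/2): CG² = 2/5, CG = +√(2/5)
  (m₁,m₂)=(1,1/2): CG² = 2/5, CG = −√(2/5)
  (m₁,m₂)=(0,3/2): CG² = 1/5, CG = +√(1/5)   ← matches the target
Pairs with CG² = 1/5: (0,3/2): +√(1/5)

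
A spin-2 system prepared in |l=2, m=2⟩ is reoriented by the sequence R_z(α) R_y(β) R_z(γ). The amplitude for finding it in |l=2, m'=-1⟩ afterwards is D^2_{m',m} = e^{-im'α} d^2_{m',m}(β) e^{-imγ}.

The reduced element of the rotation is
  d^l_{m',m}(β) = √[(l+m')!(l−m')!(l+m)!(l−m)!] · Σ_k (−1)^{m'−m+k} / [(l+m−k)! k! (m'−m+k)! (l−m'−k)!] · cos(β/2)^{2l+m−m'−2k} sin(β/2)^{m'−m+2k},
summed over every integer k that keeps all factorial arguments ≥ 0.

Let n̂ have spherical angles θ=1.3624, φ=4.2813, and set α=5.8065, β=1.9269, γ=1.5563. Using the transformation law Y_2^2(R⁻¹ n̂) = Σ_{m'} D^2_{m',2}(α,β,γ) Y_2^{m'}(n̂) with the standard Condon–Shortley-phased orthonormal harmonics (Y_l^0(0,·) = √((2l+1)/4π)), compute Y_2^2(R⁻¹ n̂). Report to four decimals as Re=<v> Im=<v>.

Re=0.3565 Im=-0.1479

Need the full column D^2_{m',2} for m'=−2..2 at α=5.8065, β=1.9269, γ=1.5563.
cos(β/2)=0.570690, sin(β/2)=0.821165
d^2_{-2,2}: single k=4 term ⇒ +0.454697;  D = -0.273878+0.362960i
d^2_{-1,2}: single k=3 term ⇒ +0.632008;  D = -0.569722+0.273588i
d^2_{0,2}: single k=2 term ⇒ +0.537945;  D = -0.537719-0.015594i
d^2_{1,2}: single k=1 term ⇒ +0.305255;  D = -0.267051-0.147866i
d^2_{2,2}: single k=0 term ⇒ +0.106072;  D = -0.058876-0.088232i
Y_2^{m'}(θ=1.3624,φ=4.2813) and Σ D·Y over m':
  (-0.2739+0.3630i)·(-0.2406-0.2807i)  (-0.5697+0.2736i)·(-0.0653+0.1421i)  (-0.5377-0.0156i)·(-0.2749+0.0000i)  (-0.2671-0.1479i)·(+0.0653+0.1421i)  (-0.0589-0.0882i)·(-0.2406+0.2807i)
Y_2^2(R⁻¹ n̂) = +0.356462-0.147880i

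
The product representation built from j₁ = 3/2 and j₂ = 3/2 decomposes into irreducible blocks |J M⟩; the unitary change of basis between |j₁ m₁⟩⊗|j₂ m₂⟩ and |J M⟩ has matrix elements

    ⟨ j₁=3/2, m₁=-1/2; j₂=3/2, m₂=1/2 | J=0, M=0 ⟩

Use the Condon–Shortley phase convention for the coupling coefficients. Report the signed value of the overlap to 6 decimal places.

j₁+j₂−J=3  J+j₁−j₂=0  J−j₁+j₂=0  j₁+j₂+J+1=4
(j₁±m₁, j₂±m₂, J±M) = (1,2,2,1,0,0)
P² = 1
sum k=2..2:
  [2] +1/2 = 1/2
S = 1/2
C² = P²·S² = 1/4 ; C = +0.500000

+0.500000  (= +√(1/4))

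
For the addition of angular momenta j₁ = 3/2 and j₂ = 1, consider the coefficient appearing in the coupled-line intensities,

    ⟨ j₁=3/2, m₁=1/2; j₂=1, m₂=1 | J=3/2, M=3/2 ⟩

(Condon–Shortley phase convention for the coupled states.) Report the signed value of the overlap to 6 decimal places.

j₁+j₂−J=1  J+j₁−j₂=2  J−j₁+j₂=1  j₁+j₂+J+1=5
(j₁±m₁, j₂±m₂, J±M) = (2,1,2,0,3,0)
P² = 8/5
sum k=1..1:
  [1] −1/2 = -1/2
S = -1/2
C² = P²·S² = 2/5 ; C = -0.632456

-0.632456  (= −√(2/5))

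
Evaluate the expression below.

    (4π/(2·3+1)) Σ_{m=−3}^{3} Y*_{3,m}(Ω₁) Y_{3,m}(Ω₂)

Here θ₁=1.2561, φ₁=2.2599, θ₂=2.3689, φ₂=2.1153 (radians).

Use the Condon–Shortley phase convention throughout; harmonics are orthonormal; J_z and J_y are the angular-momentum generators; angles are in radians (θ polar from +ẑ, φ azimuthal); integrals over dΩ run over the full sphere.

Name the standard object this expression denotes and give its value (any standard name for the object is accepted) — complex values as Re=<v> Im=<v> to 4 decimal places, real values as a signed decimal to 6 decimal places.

Legendre polynomial (addition theorem), -0.446736

This sum is the spherical-harmonic addition theorem: it equals the Legendre polynomial P_l(cos γ) of the angle γ between the two directions.
Addition theorem: P_3(cos γ) = (4π/7) Σ_m Y*_{lm}(Ω₁) Y_{lm}(Ω₂), m = −3…3:
  m=-3: Y*=+0.315407+0.170883i  Y=+0.141646-0.008895i  product +0.046196+0.021399i
  m=-2: Y*=-0.054746-0.280738i  Y=+0.165232-0.316000i  product -0.097759-0.029087i
  m=-1: Y*=+0.101797-0.123565i  Y=-0.182713-0.301721i  product -0.055882-0.008137i
  m=+0: Y*=-0.291192-0.000000i  Y=+0.116630+0.000000i  product -0.033962-0.000000i
  m=+1: Y*=-0.101797-0.123565i  Y=+0.182713-0.301721i  product -0.055882+0.008137i
  m=+2: Y*=-0.054746+0.280738i  Y=+0.165232+0.316000i  product -0.097759+0.029087i
  m=+3: Y*=-0.315407+0.170883i  Y=-0.141646-0.008895i  product +0.046196-0.021399i
Σ over m = -0.248851+0.000000i; ×(4π/7) → -0.446736+0.000000i. Real part: -0.446736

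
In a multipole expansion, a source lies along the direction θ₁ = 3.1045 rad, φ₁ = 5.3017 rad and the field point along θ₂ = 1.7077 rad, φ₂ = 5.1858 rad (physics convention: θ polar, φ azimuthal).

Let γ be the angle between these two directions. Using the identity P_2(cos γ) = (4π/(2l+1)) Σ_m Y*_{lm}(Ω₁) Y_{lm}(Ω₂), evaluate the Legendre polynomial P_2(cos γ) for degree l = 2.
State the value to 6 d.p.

-0.455172

Summing Y*_{l m}(θ₁,φ₁)·Y_{l m}(θ₂,φ₂) over m ∈ [−2, 2]; prefactor 4π/(2·2+1) = 2.513274:
  term(m=-2) = (0.000196, 0.000046)   from Y*(Ω₁)=(-0.000203, -0.000491), Y(Ω₂)=(-0.221483, 0.307647)
  term(m=-1) = (0.002970, 0.000346)   from Y*(Ω₁)=(-0.015912, 0.023800), Y(Ω₂)=(-0.047620, -0.092961)
  term(m=+0) = (-0.187440, 0.000000)   from Y*(Ω₁)=(0.629482, -0.000000), Y(Ω₂)=(-0.297768, 0.000000)
  term(m=+1) = (0.002970, -0.000346)   from Y*(Ω₁)=(0.015912, 0.023800), Y(Ω₂)=(0.047620, -0.092961)
  term(m=+2) = (0.000196, -0.000046)   from Y*(Ω₁)=(-0.000203, 0.000491), Y(Ω₂)=(-0.221483, -0.307647)
Accumulated sum (-0.181107, 0.000000); after 4π/(2l+1) scaling, (-0.455172, 0.000000) ⇒ P_2 = -0.455172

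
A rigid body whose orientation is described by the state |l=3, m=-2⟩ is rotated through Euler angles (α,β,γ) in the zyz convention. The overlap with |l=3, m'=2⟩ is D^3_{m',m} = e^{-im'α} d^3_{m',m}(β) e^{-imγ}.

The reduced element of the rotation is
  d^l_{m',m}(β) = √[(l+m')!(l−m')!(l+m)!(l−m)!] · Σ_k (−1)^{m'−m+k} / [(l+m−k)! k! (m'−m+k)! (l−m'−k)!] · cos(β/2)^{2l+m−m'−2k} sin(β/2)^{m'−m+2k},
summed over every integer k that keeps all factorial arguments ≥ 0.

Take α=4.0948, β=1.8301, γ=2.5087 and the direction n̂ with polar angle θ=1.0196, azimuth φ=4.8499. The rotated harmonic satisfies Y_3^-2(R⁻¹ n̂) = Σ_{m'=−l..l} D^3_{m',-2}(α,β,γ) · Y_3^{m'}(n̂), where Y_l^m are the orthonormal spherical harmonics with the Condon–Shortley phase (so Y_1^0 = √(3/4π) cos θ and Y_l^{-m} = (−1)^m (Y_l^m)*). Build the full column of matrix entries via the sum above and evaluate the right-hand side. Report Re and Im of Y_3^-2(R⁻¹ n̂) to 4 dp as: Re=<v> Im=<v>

Re=0.3669 Im=0.0648

Need the full column D^3_{m',-2} for m'=−3..3 at α=4.0948, β=1.8301, γ=2.5087.
cos(β/2)=0.609751, sin(β/2)=0.792593
d^3_{-3,-2}: single k=1 term ⇒ +0.163640;  D = +0.003770-0.163596i
d^3_{-2,-2}: k∈[0..1] ⇒ +0.051394 -0.434191 = -0.382796;  D = -0.306895-0.228797i
d^3_{-1,-2}: k∈[0..1] ⇒ -0.211258 +0.713901 = +0.502644;  D = -0.478288+0.154569i
d^3_{0,-2}: k∈[0..1] ⇒ +0.475632 -0.803650 = -0.328017;  D = -0.098505+0.312877i
d^3_{1,-2}: k∈[0..1] ⇒ -0.713901 +0.603120 = -0.110781;  D = -0.066884-0.088312i
d^3_{2,-2}: k∈[0..1] ⇒ +0.733628 -0.247914 = +0.485714;  D = -0.485486+0.014864i
d^3_{3,-2}: single k=0 term ⇒ -0.467175;  D = -0.258745+0.388977i
Y_3^{m'}(θ=1.0196,φ=4.8499) and Σ D·Y over m':
  (+0.0038-0.1636i)·(-0.1034-0.2363i)  (-0.3069-0.2288i)·(-0.3738+0.1055i)  (-0.4783+0.1546i)·(+0.0140+0.1013i)  (-0.0985+0.3129i)·(-0.3183+0.0000i)  (-0.0669-0.0883i)·(-0.0140+0.1013i)  (-0.4855+0.0149i)·(-0.3738-0.1055i)  (-0.2587+0.3890i)·(+0.1034-0.2363i)
Y_3^-2(R⁻¹ n̂) = +0.366906+0.064818i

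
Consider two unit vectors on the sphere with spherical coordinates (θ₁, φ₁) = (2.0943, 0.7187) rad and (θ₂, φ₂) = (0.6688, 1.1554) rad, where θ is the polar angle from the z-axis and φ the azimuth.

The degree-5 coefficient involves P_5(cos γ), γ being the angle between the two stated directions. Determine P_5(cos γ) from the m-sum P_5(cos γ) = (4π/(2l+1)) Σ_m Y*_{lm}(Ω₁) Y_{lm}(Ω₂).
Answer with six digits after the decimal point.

Summing Y*_{l m}(θ₁,φ₁)·Y_{l m}(θ₂,φ₂) over m ∈ [−5, 5]; prefactor 4π/(2·5+1) = 1.142397:
  m=-5: Y*=-0.203456-0.098760i  Y=+0.037202+0.020623i  product -0.005532-0.007870i
  m=-4: Y*=+0.398213-0.108835i  Y=-0.015431+0.169501i  product +0.012303+0.069177i
  m=-3: Y*=-0.155102+0.234018i  Y=-0.354835+0.119406i  product +0.027092-0.101558i
  m=-2: Y*=+0.021152+0.157620i  Y=-0.291830-0.319604i  product +0.044203-0.052758i
  m=-1: Y*=-0.247865-0.216825i  Y=+0.027181-0.061627i  product -0.020100+0.009382i
  m=+0: Y*=-0.084230-0.000000i  Y=-0.386999+0.000000i  product +0.032597+0.000000i
  m=+1: Y*=+0.247865-0.216825i  Y=-0.027181-0.061627i  product -0.020100-0.009382i
  m=+2: Y*=+0.021152-0.157620i  Y=-0.291830+0.319604i  product +0.044203+0.052758i
  m=+3: Y*=+0.155102+0.234018i  Y=+0.354835+0.119406i  product +0.027092+0.101558i
  m=+4: Y*=+0.398213+0.108835i  Y=-0.015431-0.169501i  product +0.012303-0.069177i
  m=+5: Y*=+0.203456-0.098760i  Y=-0.037202+0.020623i  product -0.005532+0.007870i
Total Σ_m = +0.148530-0.000000i. Multiply by 1.142397: +0.169680-0.000000i. P_5(cos γ) = 0.169680

0.169680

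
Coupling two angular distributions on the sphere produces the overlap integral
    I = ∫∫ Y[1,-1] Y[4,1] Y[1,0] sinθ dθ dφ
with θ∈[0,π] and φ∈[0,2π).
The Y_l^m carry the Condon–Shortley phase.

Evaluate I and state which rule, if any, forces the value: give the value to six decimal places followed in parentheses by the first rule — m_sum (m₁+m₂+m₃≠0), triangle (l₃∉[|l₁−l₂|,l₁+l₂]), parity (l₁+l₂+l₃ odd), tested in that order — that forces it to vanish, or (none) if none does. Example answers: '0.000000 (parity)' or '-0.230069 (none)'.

0.000000 (triangle)

|1−4|≤1≤1+4 violated ⇒ I = 0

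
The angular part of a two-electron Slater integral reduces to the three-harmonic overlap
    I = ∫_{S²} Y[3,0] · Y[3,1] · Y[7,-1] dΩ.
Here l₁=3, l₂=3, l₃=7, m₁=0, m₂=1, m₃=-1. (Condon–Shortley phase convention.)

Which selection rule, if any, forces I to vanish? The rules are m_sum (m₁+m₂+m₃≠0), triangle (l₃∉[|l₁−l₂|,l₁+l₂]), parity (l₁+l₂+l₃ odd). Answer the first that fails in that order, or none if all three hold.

triangle

Σmᵢ = 0  ✓
l₃∈[|l₁−l₂|,l₁+l₂]=[0,6] required, l₃=7 fails  ✗
Σlᵢ = 13 ⇒ odd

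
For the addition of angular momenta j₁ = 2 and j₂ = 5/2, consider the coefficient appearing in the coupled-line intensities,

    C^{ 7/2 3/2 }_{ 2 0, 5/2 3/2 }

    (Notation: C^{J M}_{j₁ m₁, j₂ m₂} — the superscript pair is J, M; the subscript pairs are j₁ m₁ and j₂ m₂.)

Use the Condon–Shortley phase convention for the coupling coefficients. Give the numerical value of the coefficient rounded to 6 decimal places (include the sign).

√[8·1!3!4!/9! · 2!2!4!1!5!2!] = √(512/7)
  +(−1)^0/∏(0,1,2,4,1,0)! = 1/48  (running 1/48)
  +(−1)^1/∏(1,0,1,3,2,1)! = -1/12  (running -1/16)
⟨..|..⟩ = √(512/7)·(-1/16) = -0.534522

−√(2/7) ≈ -0.534522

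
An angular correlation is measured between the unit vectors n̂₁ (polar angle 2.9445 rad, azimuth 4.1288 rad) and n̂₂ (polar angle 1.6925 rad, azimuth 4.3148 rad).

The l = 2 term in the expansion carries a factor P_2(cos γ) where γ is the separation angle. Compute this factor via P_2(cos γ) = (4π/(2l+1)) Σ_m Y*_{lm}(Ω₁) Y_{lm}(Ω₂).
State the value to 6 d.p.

Addition theorem: P_2(cos γ) = (4π/5) Σ_m Y*_{lm}(Ω₁) Y_{lm}(Ω₂), m = −2…2:
  m=-2: (-0.00582 + 0.01362j) × (-0.26647 - 0.27173j) = 0.00525 - 0.00205j  (running Σ = 0.00525 - 0.00205j)
  m=-1: (0.08174 + 0.12380j) × (0.03605 - 0.08583j) = 0.01357 - 0.00255j  (running Σ = 0.01882 - 0.00460j)
  m=0: (0.59450 + 0.00000j) × (-0.30145 + 0.00000j) = -0.17921 + 0.00000j  (running Σ = -0.16039 - 0.00460j)
  m=1: (-0.08174 + 0.12380j) × (-0.03605 - 0.08583j) = 0.01357 + 0.00255j  (running Σ = -0.14681 - 0.00205j)
  m=2: (-0.00582 - 0.01362j) × (-0.26647 + 0.27173j) = 0.00525 + 0.00205j  (running Σ = -0.14156 + 0.00000j)
Σ over m = -0.14156 + 0.00000j; ×(4π/5) → -0.35578 + 0.00000j. Real part: -0.355784

-0.355784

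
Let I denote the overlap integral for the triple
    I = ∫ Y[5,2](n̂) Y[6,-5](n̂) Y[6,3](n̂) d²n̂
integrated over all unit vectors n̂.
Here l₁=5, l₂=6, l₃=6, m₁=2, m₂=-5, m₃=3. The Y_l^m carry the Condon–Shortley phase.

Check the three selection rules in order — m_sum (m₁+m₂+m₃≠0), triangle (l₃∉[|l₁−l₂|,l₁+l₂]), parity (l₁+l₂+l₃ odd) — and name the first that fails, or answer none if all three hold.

azimuthal sum: 2 − 5 + 3 = 0  ✓
1 ≤ 6 ≤ 11 (triangle on l)  ✓
L = 5 + 6 + 6 = 17 (odd)  ✗

parity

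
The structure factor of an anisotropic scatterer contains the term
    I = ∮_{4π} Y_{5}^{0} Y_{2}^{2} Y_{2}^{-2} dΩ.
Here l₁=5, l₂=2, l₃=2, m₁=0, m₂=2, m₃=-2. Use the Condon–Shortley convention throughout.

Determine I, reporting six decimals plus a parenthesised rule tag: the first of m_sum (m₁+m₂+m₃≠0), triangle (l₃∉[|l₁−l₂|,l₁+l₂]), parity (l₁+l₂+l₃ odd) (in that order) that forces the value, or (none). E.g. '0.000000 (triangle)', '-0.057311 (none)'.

0.000000 (triangle)

triangle: need 3≤l₃≤7, have 2; I=0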